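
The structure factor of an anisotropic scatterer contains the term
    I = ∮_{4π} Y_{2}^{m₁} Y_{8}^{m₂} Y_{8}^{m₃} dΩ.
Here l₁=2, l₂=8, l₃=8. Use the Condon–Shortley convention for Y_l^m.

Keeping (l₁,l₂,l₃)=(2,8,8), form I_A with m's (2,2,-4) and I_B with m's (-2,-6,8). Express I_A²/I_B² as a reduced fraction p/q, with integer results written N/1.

l's match ⇒ only the (l;m) 3-j factors differ between A and B.
A: triangle coeff Δ(2,8,8) = 1/348840; Σ_t [0,0]: t=0:+1/348364800 = 1/348364800; (3j)²=11/646 [(2 8 8; 2 2 -4)], sign=+1
B: triangle coeff Δ(2,8,8) = 1/348840; Σ_t [2,2]: t=2:+1/348713164800 = 1/348713164800; (3j)²=2/969 [(2 8 8; -2 -6 8)], sign=+1
I_A²/I_B² = (11/646)/(2/969) = 33/4

33/4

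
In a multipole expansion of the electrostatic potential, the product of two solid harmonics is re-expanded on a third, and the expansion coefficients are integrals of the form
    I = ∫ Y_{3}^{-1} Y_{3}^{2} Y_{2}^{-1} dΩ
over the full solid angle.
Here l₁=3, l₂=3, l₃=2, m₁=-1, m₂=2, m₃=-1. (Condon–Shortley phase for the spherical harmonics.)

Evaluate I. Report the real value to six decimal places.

0.162868

Checks pass: Σm=0; 8 even; l₃=2∈[0,6].
(2·3+1)(2·3+1)(2·2+1) = 245
Δ: 4! 2! 2! / 9! → 1/3780
sum: t=1:−1/24 t=2:+1/4 t=3:−1/24 = 1/6
3j²(3 3 2; 0 0 0) = Δ·Π!·Σ² = 4/105  (sign +1)
sum: t=3:−1/12 t=4:+1/48 = -1/16
3j²(3 3 2; -1 2 -1) = Δ·Π!·Σ² = 1/28  (sign +1)
combine: 4πI² = 245·4/105·1/28 = 1/3
take √, sign +1: I = 0.16286750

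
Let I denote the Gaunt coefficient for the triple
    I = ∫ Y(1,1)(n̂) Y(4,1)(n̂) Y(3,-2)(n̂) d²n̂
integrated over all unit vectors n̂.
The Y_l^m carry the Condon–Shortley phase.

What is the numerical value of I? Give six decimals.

-0.106622

Rules hold: Σm=0, L=8 even, 3≤3≤5.
N = 3·9·7 = 189
Δ = 2!·0!·6!/9! = 1/252
Racah Σ t=1..1: t=1:−1/36 = -1/36
⇒ 3j(1 4 3; 0 0 0)² = 4/63, sgn +1
Racah Σ t=0..0: t=0:+1/240 = 1/240
⇒ 3j(1 4 3; 1 1 -2)² = 1/84, sgn -1
4πI² = N·(3j₀)²·(3jₘ)² = 1/7
I = -1·√(0.142857/4π) = -0.10662181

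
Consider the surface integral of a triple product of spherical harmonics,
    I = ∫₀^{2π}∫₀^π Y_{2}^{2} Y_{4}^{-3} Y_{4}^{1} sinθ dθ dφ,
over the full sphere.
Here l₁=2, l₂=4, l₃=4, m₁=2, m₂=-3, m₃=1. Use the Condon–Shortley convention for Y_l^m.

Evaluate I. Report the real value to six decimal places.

0.159270

m-sum 0 ✓  L=10 even ✓  2≤4≤6 ✓
Π(2lᵢ+1) = 5×9×9 = 405
triangle coeff Δ(2,4,4) = 1/13860
Σ_t [0,2]: t=0:+1/192 t=1:−1/36 t=2:+1/192 = -5/288
(3j)²=20/693 [(2 4 4; 0 0 0)], sign=-1
Σ_t [0,0]: t=0:+1/480 = 1/480
(3j)²=3/110 [(2 4 4; 2 -3 1)], sign=-1
⇒ 4πI² = 270/847
I = (+1)√(270/847/(4π)) = 0.15927046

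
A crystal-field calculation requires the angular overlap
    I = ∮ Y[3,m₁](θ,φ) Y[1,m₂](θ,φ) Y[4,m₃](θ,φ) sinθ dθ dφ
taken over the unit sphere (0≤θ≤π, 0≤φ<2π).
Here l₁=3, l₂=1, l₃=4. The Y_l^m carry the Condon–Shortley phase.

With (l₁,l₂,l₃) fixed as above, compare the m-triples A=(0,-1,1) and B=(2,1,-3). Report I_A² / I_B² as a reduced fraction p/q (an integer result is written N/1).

10/21

Shared (l₁,l₂,l₃)=(3,1,4): N and (l;000)² cancel in I_A²/I_B².
A: Δ = 0!·6!·2!/9! = 1/252; Racah Σ t=0..0: t=0:+1/72 = 1/72; ⇒ 3j(3 1 4; 0 -1 1)² = 5/126, sgn -1
B: Δ = 0!·6!·2!/9! = 1/252; Racah Σ t=0..0: t=0:+1/240 = 1/240; ⇒ 3j(3 1 4; 2 1 -3)² = 1/12, sgn -1
I_A²/I_B² = (5/126)/(1/12) = 10/21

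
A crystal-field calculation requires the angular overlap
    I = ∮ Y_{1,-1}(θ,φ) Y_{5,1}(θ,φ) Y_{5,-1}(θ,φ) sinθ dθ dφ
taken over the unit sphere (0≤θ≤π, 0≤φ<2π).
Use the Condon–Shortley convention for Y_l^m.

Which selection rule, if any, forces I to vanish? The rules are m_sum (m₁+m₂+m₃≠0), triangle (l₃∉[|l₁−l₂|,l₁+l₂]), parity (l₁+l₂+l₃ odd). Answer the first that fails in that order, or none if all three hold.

azimuthal sum: -1 + 1 − 1 = -1  ✗
4 ≤ 5 ≤ 6 (triangle on l)
L = 1 + 5 + 5 = 11 (odd)

m_sum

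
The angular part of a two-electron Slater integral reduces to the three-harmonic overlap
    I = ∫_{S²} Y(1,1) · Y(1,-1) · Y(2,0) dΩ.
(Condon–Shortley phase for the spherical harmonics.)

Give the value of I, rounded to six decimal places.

0.126157

m-sum 0 ✓  L=4 even ✓  0≤2≤2 ✓
Π(2lᵢ+1) = 3×3×5 = 45
triangle coeff Δ(1,1,2) = 1/30
Σ_t [0,0]: t=0:+1/1 = 1/1
(3j)²=2/15 [(1 1 2; 0 0 0)], sign=+1
Σ_t [0,0]: t=0:+1/4 = 1/4
(3j)²=1/30 [(1 1 2; 1 -1 0)], sign=+1
⇒ 4πI² = 1/5
I = (+1)√(1/5/(4π)) = 0.12615663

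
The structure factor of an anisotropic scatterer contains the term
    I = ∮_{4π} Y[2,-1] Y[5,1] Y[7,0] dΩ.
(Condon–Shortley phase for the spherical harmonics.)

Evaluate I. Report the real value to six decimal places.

m-sum 0 ✓  L=14 even ✓  3≤7≤7 ✓
Π(2lᵢ+1) = 5×11×15 = 825
triangle coeff Δ(2,5,7) = 1/15015
Σ_t [0,0]: t=0:+1/57600 = 1/57600
(3j)²=21/715 [(2 5 7; 0 0 0)], sign=-1
Σ_t [0,0]: t=0:+1/103680 = 1/103680
(3j)²=7/429 [(2 5 7; -1 1 0)], sign=-1
⇒ 4πI² = 735/1859
I = (+1)√(735/1859/(4π)) = 0.17737771

0.177378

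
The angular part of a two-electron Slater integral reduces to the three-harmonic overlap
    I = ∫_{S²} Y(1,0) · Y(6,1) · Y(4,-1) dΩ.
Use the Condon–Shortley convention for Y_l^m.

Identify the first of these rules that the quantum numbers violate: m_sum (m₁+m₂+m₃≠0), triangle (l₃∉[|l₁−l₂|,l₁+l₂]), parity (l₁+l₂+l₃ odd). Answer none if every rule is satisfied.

Σmᵢ = 0  ✓
l₃∈[|l₁−l₂|,l₁+l₂]=[5,7], have l₃=4  ✗
Σlᵢ = 11 ⇒ odd

triangle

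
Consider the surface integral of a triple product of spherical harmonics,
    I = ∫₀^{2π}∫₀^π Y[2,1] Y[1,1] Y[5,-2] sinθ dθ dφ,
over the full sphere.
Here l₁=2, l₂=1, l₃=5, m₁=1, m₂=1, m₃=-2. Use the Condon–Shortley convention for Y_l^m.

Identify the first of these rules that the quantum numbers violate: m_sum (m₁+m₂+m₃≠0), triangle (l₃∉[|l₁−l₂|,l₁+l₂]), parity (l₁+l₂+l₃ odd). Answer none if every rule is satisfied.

triangle

m₁+m₂+m₃ = 1 + 1 − 2 = 0  ✓
triangle: |2−1|=1 ≤ l₃=5 ≤ 2+1=3  ✗
parity: l₁+l₂+l₃ = 8 is even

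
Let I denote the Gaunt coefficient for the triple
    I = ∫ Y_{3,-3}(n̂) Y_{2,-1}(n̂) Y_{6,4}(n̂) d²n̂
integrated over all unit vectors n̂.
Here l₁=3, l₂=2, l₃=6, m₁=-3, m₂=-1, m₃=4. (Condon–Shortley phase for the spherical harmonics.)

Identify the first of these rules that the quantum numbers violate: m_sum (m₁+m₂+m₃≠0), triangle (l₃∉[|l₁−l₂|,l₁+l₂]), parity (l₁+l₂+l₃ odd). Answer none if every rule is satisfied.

triangle

m₁+m₂+m₃ = -3 − 1 + 4 = 0  ✓
triangle: |3−2|=1 ≤ l₃=6 ≤ 3+2=5  ✗
parity: l₁+l₂+l₃ = 11 is odd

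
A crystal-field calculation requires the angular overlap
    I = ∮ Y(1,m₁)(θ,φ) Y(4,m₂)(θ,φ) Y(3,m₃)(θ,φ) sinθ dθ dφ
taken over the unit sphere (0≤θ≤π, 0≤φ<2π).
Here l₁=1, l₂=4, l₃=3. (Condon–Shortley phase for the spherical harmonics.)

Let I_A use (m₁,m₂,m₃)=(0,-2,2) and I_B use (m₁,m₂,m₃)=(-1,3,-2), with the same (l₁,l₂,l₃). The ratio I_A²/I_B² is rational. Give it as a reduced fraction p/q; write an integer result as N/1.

Shared (l₁,l₂,l₃)=(1,4,3): N and (l;000)² cancel in I_A²/I_B².
A: Δ = 2!·0!·6!/9! = 1/252; Racah Σ t=1..1: t=1:−1/120 = -1/120; ⇒ 3j(1 4 3; 0 -2 2)² = 1/21, sgn +1
B: Δ = 2!·0!·6!/9! = 1/252; Racah Σ t=2..2: t=2:+1/240 = 1/240; ⇒ 3j(1 4 3; -1 3 -2)² = 1/12, sgn -1
I_A²/I_B² = (1/21)/(1/12) = 4/7

4/7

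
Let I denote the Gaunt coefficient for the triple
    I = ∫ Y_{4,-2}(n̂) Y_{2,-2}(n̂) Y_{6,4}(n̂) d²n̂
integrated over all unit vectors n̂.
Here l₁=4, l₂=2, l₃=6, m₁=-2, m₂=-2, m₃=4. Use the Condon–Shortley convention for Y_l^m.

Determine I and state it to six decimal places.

m-sum 0 ✓  L=12 even ✓  2≤6≤6 ✓
Π(2lᵢ+1) = 9×5×13 = 585
triangle coeff Δ(4,2,6) = 1/6435
Σ_t [0,0]: t=0:+1/2304 = 1/2304
(3j)²=5/143 [(4 2 6; 0 0 0)], sign=+1
Σ_t [0,0]: t=0:+1/34560 = 1/34560
(3j)²=14/429 [(4 2 6; -2 -2 4)], sign=+1
⇒ 4πI² = 1050/1573
I = (+1)√(1050/1573/(4π)) = 0.23047581

0.230476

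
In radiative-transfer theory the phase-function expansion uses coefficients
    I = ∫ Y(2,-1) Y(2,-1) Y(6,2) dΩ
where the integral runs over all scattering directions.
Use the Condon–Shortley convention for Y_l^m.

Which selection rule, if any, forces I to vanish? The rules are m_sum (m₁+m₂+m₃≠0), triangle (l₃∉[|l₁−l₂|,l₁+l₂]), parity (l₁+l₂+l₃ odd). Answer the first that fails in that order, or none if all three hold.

azimuthal sum: -1 − 1 + 2 = 0  ✓
0 ≤ 6 ≤ 4 (triangle on l)  ✗
L = 2 + 2 + 6 = 10 (even)

triangle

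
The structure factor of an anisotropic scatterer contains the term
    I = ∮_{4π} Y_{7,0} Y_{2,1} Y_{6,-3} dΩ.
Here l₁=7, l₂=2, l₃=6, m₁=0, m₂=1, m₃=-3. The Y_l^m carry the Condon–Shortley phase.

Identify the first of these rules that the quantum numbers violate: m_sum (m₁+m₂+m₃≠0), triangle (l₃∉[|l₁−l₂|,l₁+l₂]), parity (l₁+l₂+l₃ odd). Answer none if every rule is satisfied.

m₁+m₂+m₃ = 0 + 1 − 3 = -2  ✗
triangle: |7−2|=5 ≤ l₃=6 ≤ 7+2=9
parity: l₁+l₂+l₃ = 15 is odd

m_sum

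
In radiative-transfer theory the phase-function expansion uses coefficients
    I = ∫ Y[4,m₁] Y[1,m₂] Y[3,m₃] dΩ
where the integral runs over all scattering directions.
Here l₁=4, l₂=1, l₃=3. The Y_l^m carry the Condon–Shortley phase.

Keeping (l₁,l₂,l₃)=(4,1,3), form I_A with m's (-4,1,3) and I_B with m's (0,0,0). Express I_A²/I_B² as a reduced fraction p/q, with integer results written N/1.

7/4

Same 4,1,3: normalisation and zero-m 3j drop out of the ratio.
A: Δ: 2! 6! 0! / 9! → 1/252; sum: t=2:+1/1440 = 1/1440; 3j²(4 1 3; -4 1 3) = Δ·Π!·Σ² = 1/9  (sign +1)
B: Δ: 2! 6! 0! / 9! → 1/252; sum: t=1:−1/36 = -1/36; 3j²(4 1 3; 0 0 0) = Δ·Π!·Σ² = 4/63  (sign +1)
I_A²/I_B² = (1/9)/(4/63) = 7/4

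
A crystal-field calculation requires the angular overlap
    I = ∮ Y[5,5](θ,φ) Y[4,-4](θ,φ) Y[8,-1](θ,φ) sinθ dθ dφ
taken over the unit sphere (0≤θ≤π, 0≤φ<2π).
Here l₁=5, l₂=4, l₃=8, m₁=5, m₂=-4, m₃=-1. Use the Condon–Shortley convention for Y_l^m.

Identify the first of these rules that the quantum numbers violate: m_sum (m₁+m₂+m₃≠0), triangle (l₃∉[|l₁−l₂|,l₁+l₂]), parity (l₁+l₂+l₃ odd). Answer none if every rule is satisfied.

azimuthal sum: 5 − 4 − 1 = 0  ✓
1 ≤ 8 ≤ 9 (triangle on l)  ✓
L = 5 + 4 + 8 = 17 (odd)  ✗

parity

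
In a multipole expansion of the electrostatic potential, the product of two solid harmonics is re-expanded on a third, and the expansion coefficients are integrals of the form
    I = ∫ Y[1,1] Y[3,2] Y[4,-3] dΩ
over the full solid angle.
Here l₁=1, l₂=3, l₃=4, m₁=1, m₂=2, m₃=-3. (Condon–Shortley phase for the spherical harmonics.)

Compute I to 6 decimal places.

-0.282095

Rules hold: Σm=0, L=8 even, 2≤4≤4.
N = 3·7·9 = 189
Δ = 0!·2!·6!/9! = 1/252
Racah Σ t=0..0: t=0:+1/36 = 1/36
⇒ 3j(1 3 4; 0 0 0)² = 4/63, sgn +1
Racah Σ t=0..0: t=0:+1/240 = 1/240
⇒ 3j(1 3 4; 1 2 -3)² = 1/12, sgn -1
4πI² = N·(3j₀)²·(3jₘ)² = 1/1
I = -1·√(1/4π) = -0.28209479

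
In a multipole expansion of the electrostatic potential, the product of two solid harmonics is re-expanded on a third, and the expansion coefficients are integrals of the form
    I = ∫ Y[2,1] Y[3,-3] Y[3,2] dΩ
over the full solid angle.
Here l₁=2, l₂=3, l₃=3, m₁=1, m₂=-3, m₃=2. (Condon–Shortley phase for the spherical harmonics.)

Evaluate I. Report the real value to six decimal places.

m-sum 0 ✓  L=8 even ✓  1≤3≤5 ✓
Π(2lᵢ+1) = 5×7×7 = 245
triangle coeff Δ(2,3,3) = 1/3780
Σ_t [0,2]: t=0:+1/24 t=1:−1/4 t=2:+1/24 = -1/6
(3j)²=4/105 [(2 3 3; 0 0 0)], sign=+1
Σ_t [0,0]: t=0:+1/48 = 1/48
(3j)²=5/84 [(2 3 3; 1 -3 2)], sign=-1
⇒ 4πI² = 5/9
I = (-1)√(5/9/(4π)) = -0.21026104

-0.210261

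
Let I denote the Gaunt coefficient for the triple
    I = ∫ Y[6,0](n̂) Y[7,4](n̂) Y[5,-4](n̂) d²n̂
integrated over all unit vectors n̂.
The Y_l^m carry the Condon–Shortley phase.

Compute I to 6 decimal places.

Rules hold: Σm=0, L=18 even, 1≤5≤13.
N = 13·15·11 = 2145
Δ = 8!·4!·6!/19! = 1/174594420
Racah Σ t=2..6: t=2:+1/4147200 t=3:−1/207360 t=4:+1/82944 t=5:−1/207360 t=6:+1/4147200 = 1/345600
⇒ 3j(6 7 5; 0 0 0)² = 420/46189, sgn -1
Racah Σ t=5..6: t=5:−1/3110400 t=6:+1/4147200 = -1/12441600
⇒ 3j(6 7 5; 0 4 -4)² = 7/4199, sgn +1
4πI² = N·(3j₀)²·(3jₘ)² = 44100/1356277
I = -1·√(0.0325155/4π) = -0.05086747

-0.050867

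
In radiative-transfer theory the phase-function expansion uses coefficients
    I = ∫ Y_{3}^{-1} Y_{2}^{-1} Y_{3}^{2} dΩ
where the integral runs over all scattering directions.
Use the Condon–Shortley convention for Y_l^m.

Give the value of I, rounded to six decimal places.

0.162868

m-sum 0 ✓  L=8 even ✓  1≤3≤5 ✓
Π(2lᵢ+1) = 7×5×7 = 245
triangle coeff Δ(3,2,3) = 1/3780
Σ_t [0,2]: t=0:+1/24 t=1:−1/4 t=2:+1/24 = -1/6
(3j)²=4/105 [(3 2 3; 0 0 0)], sign=+1
Σ_t [0,1]: t=0:+1/48 t=1:−1/12 = -1/16
(3j)²=1/28 [(3 2 3; -1 -1 2)], sign=+1
⇒ 4πI² = 1/3
I = (+1)√(1/3/(4π)) = 0.16286750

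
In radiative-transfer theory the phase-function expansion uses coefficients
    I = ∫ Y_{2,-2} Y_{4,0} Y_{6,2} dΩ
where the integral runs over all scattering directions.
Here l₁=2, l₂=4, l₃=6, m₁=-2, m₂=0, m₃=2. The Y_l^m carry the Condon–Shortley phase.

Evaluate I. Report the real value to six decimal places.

Checks pass: Σm=0; 12 even; l₃=6∈[2,6].
(2·2+1)(2·4+1)(2·6+1) = 585
Δ: 0! 4! 8! / 13! → 1/6435
sum: t=0:+1/2304 = 1/2304
3j²(2 4 6; 0 0 0) = Δ·Π!·Σ² = 5/143  (sign +1)
sum: t=0:+1/13824 = 1/13824
3j²(2 4 6; -2 0 2) = Δ·Π!·Σ² = 14/1287  (sign +1)
combine: 4πI² = 585·5/143·14/1287 = 350/1573
take √, sign +1: I = 0.13306527

0.133065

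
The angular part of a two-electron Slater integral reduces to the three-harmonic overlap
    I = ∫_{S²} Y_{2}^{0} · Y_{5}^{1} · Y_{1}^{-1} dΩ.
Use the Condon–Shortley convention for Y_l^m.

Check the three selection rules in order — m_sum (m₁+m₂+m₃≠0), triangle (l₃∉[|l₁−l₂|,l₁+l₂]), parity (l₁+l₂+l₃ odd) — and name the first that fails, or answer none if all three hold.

triangle

m₁+m₂+m₃ = 0 + 1 − 1 = 0  ✓
triangle: |2−5|=3 ≤ l₃=1 ≤ 2+5=7  ✗
parity: l₁+l₂+l₃ = 8 is even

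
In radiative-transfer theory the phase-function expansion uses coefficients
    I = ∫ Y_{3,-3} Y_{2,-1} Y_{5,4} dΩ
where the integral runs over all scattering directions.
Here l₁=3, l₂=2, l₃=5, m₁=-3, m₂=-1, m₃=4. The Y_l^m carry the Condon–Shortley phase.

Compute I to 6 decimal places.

m-sum 0 ✓  L=10 even ✓  1≤5≤5 ✓
Π(2lᵢ+1) = 7×5×11 = 385
triangle coeff Δ(3,2,5) = 1/2310
Σ_t [0,0]: t=0:+1/144 = 1/144
(3j)²=10/231 [(3 2 5; 0 0 0)], sign=-1
Σ_t [0,0]: t=0:+1/4320 = 1/4320
(3j)²=2/55 [(3 2 5; -3 -1 4)], sign=-1
⇒ 4πI² = 20/33
I = (+1)√(20/33/(4π)) = 0.21961050

0.219610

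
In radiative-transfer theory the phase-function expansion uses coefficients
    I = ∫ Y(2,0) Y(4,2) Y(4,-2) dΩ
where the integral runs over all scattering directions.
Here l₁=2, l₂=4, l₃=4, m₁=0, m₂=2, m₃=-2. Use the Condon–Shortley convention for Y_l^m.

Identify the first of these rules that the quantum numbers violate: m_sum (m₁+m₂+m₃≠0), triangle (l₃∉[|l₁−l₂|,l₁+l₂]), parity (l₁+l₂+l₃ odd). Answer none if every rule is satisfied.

m₁+m₂+m₃ = 0 + 2 − 2 = 0  ✓
triangle: |2−4|=2 ≤ l₃=4 ≤ 2+4=6  ✓
parity: l₁+l₂+l₃ = 10 is even  ✓

none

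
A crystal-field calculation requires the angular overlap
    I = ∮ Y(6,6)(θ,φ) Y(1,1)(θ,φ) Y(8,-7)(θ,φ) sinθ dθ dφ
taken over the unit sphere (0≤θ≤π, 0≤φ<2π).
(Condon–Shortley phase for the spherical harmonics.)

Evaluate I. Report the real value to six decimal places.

l₃=8 ∉ [5,7] — triangle fails ⇒ I = 0

0.000000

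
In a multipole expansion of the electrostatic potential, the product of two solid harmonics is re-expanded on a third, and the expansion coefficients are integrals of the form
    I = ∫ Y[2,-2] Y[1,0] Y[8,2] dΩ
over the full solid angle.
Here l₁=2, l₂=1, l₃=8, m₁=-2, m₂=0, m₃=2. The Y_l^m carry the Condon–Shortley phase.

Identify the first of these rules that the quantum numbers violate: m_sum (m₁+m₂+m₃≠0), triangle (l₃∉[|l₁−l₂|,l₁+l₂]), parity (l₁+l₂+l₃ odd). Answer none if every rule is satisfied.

azimuthal sum: -2 + 0 + 2 = 0  ✓
1 ≤ 8 ≤ 3 (triangle on l)  ✗
L = 2 + 1 + 8 = 11 (odd)

triangle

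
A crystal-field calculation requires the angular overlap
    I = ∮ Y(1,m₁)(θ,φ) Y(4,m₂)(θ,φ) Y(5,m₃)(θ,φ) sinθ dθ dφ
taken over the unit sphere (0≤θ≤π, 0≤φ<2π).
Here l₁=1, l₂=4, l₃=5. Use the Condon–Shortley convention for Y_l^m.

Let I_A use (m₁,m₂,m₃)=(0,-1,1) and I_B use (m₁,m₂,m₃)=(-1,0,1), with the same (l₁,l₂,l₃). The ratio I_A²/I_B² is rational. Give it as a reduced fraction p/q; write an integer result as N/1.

8/5

Shared (l₁,l₂,l₃)=(1,4,5): N and (l;000)² cancel in I_A²/I_B².
A: Δ = 0!·2!·8!/11! = 1/495; Racah Σ t=0..0: t=0:+1/720 = 1/720; ⇒ 3j(1 4 5; 0 -1 1)² = 8/165, sgn +1
B: Δ = 0!·2!·8!/11! = 1/495; Racah Σ t=0..0: t=0:+1/1152 = 1/1152; ⇒ 3j(1 4 5; -1 0 1)² = 1/33, sgn +1
I_A²/I_B² = (8/165)/(1/33) = 8/5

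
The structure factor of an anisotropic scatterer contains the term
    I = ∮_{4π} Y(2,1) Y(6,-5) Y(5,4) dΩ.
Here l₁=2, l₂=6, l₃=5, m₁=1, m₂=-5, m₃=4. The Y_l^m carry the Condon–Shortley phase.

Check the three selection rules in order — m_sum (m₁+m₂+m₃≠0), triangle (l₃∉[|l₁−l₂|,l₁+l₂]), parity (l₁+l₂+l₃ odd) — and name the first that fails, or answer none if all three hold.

azimuthal sum: 1 − 5 + 4 = 0  ✓
4 ≤ 5 ≤ 8 (triangle on l)  ✓
L = 2 + 6 + 5 = 13 (odd)  ✗

parity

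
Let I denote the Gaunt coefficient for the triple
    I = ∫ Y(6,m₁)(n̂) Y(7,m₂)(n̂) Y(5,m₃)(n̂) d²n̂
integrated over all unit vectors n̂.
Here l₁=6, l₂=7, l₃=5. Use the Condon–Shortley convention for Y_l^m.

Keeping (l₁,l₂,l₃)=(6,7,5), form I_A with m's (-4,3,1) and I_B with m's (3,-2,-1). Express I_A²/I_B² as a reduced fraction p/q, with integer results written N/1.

Same 6,7,5: normalisation and zero-m 3j drop out of the ratio.
A: Δ: 8! 4! 6! / 19! → 1/174594420; sum: t=6:+1/1658880 t=7:−1/1088640 t=8:+1/7741440 = -13/69672960; 3j²(6 7 5; -4 3 1) = Δ·Π!·Σ² = 325/149226  (sign -1)
B: Δ: 8! 4! 6! / 19! → 1/174594420; sum: t=0:+1/29030400 t=1:−1/967680 t=2:+1/311040 t=3:−1/829440 = 11/10886400; 3j²(6 7 5; 3 -2 -1) = Δ·Π!·Σ² = 1408/146965  (sign +1)
I_A²/I_B² = (325/149226)/(1408/146965) = 21125/92928

21125/92928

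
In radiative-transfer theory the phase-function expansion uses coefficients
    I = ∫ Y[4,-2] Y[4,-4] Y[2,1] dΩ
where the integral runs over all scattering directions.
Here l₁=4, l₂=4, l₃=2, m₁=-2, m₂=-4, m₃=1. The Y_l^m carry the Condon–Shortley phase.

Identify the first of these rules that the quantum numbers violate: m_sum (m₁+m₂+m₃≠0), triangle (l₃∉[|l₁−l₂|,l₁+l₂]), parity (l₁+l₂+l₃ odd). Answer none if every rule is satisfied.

m_sum

Σmᵢ = -5  ✗
l₃∈[|l₁−l₂|,l₁+l₂]=[0,8], have l₃=2
Σlᵢ = 10 ⇒ even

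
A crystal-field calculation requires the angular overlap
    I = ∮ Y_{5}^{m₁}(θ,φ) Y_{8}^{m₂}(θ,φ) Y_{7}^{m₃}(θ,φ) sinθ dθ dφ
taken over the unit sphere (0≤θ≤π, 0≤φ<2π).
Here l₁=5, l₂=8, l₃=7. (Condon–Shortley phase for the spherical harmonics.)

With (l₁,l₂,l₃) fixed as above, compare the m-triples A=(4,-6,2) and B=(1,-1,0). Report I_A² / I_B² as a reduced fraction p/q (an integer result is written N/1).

l's match ⇒ only the (l;m) 3-j factors differ between A and B.
A: triangle coeff Δ(5,8,7) = 1/814773960; Σ_t [0,1]: t=0:+1/348364800 t=1:−1/1045094400 = 1/522547200; (3j)²=4/323 [(5 8 7; 4 -6 2)], sign=-1
B: triangle coeff Δ(5,8,7) = 1/814773960; Σ_t [0,4]: t=0:+1/522547200 t=1:−1/12441600 t=2:+1/2764800 t=3:−1/3732480 t=4:+1/34836480 = 23/522547200; (3j)²=529/277134 [(5 8 7; 1 -1 0)], sign=-1
I_A²/I_B² = (4/323)/(529/277134) = 3432/529

3432/529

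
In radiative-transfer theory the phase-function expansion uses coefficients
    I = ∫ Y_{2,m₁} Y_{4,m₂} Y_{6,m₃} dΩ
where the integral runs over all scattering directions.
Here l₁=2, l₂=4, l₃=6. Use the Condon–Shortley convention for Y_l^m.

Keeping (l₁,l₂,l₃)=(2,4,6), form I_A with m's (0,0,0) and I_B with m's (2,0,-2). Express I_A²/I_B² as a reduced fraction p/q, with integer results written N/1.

l's match ⇒ only the (l;m) 3-j factors differ between A and B.
A: triangle coeff Δ(2,4,6) = 1/6435; Σ_t [0,0]: t=0:+1/2304 = 1/2304; (3j)²=5/143 [(2 4 6; 0 0 0)], sign=+1
B: triangle coeff Δ(2,4,6) = 1/6435; Σ_t [0,0]: t=0:+1/13824 = 1/13824; (3j)²=14/1287 [(2 4 6; 2 0 -2)], sign=+1
I_A²/I_B² = (5/143)/(14/1287) = 45/14

45/14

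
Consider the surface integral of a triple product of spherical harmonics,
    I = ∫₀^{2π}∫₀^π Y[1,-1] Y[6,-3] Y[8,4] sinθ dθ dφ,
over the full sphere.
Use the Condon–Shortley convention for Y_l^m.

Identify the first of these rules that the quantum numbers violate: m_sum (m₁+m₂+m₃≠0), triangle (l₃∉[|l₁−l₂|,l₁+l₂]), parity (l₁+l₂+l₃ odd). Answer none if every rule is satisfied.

azimuthal sum: -1 − 3 + 4 = 0  ✓
5 ≤ 8 ≤ 7 (triangle on l)  ✗
L = 1 + 6 + 8 = 15 (odd)

triangle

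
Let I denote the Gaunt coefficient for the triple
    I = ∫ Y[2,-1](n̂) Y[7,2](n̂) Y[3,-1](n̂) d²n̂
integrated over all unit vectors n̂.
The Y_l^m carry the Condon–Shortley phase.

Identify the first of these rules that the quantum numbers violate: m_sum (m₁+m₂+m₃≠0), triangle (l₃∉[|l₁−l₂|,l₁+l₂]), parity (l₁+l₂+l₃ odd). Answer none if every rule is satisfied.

triangle

azimuthal sum: -1 + 2 − 1 = 0  ✓
5 ≤ 3 ≤ 9 (triangle on l)  ✗
L = 2 + 7 + 3 = 12 (even)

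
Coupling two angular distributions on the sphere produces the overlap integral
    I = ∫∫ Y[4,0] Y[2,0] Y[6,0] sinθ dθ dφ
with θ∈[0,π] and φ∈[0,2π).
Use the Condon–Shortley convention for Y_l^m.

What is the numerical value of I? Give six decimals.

m-sum 0 ✓  L=12 even ✓  2≤6≤6 ✓
Π(2lᵢ+1) = 9×5×13 = 585
triangle coeff Δ(4,2,6) = 1/6435
Σ_t [0,0]: t=0:+1/2304 = 1/2304
(3j)²=5/143 [(4 2 6; 0 0 0)], sign=+1
(m-triple is (0,0,0) — same symbol as above.)
⇒ 4πI² = 1125/1573
I = (+1)√(1125/1573/(4π)) = 0.23856513

0.238565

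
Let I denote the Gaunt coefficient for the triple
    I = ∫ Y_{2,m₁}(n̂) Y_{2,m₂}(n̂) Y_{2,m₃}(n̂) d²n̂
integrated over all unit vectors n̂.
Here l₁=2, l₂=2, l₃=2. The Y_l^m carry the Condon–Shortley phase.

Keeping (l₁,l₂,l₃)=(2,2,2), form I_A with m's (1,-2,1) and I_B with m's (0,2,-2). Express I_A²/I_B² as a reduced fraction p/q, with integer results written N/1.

Shared (l₁,l₂,l₃)=(2,2,2): N and (l;000)² cancel in I_A²/I_B².
A: Δ = 2!·2!·2!/7! = 1/630; Racah Σ t=0..0: t=0:+1/4 = 1/4; ⇒ 3j(2 2 2; 1 -2 1)² = 3/35, sgn -1
B: Δ = 2!·2!·2!/7! = 1/630; Racah Σ t=2..2: t=2:+1/8 = 1/8; ⇒ 3j(2 2 2; 0 2 -2)² = 2/35, sgn +1
I_A²/I_B² = (3/35)/(2/35) = 3/2

3/2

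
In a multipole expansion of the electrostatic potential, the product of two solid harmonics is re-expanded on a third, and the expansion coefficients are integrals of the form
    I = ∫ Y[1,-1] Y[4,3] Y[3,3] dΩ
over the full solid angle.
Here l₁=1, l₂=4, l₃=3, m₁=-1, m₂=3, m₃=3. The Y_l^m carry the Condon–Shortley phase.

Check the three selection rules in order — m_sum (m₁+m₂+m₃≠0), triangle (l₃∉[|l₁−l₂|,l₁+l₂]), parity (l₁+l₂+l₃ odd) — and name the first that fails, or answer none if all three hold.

m_sum

azimuthal sum: -1 + 3 + 3 = 5  ✗
3 ≤ 3 ≤ 5 (triangle on l)
L = 1 + 4 + 3 = 8 (even)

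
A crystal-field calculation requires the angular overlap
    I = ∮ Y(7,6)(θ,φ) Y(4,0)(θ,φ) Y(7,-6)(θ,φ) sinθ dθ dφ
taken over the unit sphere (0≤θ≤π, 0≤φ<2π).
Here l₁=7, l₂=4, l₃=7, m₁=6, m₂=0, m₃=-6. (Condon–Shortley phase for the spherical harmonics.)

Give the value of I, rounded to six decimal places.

-0.070742

m-sum 0 ✓  L=18 even ✓  3≤7≤11 ✓
Π(2lᵢ+1) = 15×9×15 = 2025
triangle coeff Δ(7,4,7) = 1/58198140
Σ_t [0,4]: t=0:+1/17418240 t=1:−1/622080 t=2:+1/230400 t=3:−1/622080 t=4:+1/17418240 = 1/806400
(3j)²=2268/230945 [(7 4 7; 0 0 0)], sign=-1
Σ_t [0,1]: t=0:+1/209018880 t=1:−1/130636800 = -1/348364800
(3j)²=143/45220 [(7 4 7; 6 0 -6)], sign=+1
⇒ 4πI² = 6561/104329
I = (-1)√(6561/104329/(4π)) = -0.07074204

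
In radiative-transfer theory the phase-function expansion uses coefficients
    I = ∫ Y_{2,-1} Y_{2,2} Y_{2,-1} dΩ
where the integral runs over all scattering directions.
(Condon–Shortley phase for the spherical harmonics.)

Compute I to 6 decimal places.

Checks pass: Σm=0; 6 even; l₃=2∈[0,4].
(2·2+1)(2·2+1)(2·2+1) = 125
Δ: 2! 2! 2! / 7! → 1/630
sum: t=0:+1/8 t=1:−1/1 t=2:+1/8 = -3/4
3j²(2 2 2; 0 0 0) = Δ·Π!·Σ² = 2/35  (sign -1)
sum: t=2:+1/4 = 1/4
3j²(2 2 2; -1 2 -1) = Δ·Π!·Σ² = 3/35  (sign -1)
combine: 4πI² = 125·2/35·3/35 = 30/49
take √, sign +1: I = 0.22072812

0.220728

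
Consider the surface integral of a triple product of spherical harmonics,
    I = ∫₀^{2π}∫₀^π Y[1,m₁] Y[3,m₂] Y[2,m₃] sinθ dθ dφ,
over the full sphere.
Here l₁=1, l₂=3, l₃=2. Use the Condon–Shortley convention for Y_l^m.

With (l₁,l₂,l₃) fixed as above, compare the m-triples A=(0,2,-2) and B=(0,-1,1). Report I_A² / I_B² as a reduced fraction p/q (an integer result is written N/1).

5/8

Same 1,3,2: normalisation and zero-m 3j drop out of the ratio.
A: Δ: 2! 0! 4! / 7! → 1/105; sum: t=1:−1/24 = -1/24; 3j²(1 3 2; 0 2 -2) = Δ·Π!·Σ² = 1/21  (sign -1)
B: Δ: 2! 0! 4! / 7! → 1/105; sum: t=1:−1/6 = -1/6; 3j²(1 3 2; 0 -1 1) = Δ·Π!·Σ² = 8/105  (sign +1)
I_A²/I_B² = (1/21)/(8/105) = 5/8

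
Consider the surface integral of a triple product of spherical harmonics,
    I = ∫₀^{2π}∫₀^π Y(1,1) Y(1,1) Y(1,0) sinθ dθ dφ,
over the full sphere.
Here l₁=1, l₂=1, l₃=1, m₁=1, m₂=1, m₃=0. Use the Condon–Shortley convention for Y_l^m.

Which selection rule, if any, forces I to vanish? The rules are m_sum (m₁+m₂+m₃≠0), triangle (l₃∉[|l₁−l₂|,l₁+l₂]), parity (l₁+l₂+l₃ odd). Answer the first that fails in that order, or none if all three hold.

m_sum

azimuthal sum: 1 + 1 + 0 = 2  ✗
0 ≤ 1 ≤ 2 (triangle on l)
L = 1 + 1 + 1 = 3 (odd)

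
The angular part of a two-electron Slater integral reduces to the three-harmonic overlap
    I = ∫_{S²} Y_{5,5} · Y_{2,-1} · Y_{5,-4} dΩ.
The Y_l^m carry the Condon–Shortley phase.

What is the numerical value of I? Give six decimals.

-0.187924

m-sum 0 ✓  L=12 even ✓  3≤5≤7 ✓
Π(2lᵢ+1) = 11×5×11 = 605
triangle coeff Δ(5,2,5) = 1/38610
Σ_t [0,2]: t=0:+1/2880 t=1:−1/576 t=2:+1/2880 = -1/960
(3j)²=10/429 [(5 2 5; 0 0 0)], sign=+1
Σ_t [0,0]: t=0:+1/80640 = 1/80640
(3j)²=9/286 [(5 2 5; 5 -1 -4)], sign=-1
⇒ 4πI² = 75/169
I = (-1)√(75/169/(4π)) = -0.18792404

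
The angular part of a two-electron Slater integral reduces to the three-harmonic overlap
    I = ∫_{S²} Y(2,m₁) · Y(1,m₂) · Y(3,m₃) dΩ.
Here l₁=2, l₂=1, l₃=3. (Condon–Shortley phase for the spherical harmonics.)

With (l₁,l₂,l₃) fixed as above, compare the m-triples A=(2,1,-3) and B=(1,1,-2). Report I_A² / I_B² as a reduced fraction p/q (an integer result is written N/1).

3/2

l's match ⇒ only the (l;m) 3-j factors differ between A and B.
A: triangle coeff Δ(2,1,3) = 1/105; Σ_t [0,0]: t=0:+1/48 = 1/48; (3j)²=1/7 [(2 1 3; 2 1 -3)], sign=+1
B: triangle coeff Δ(2,1,3) = 1/105; Σ_t [0,0]: t=0:+1/12 = 1/12; (3j)²=2/21 [(2 1 3; 1 1 -2)], sign=-1
I_A²/I_B² = (1/7)/(2/21) = 3/2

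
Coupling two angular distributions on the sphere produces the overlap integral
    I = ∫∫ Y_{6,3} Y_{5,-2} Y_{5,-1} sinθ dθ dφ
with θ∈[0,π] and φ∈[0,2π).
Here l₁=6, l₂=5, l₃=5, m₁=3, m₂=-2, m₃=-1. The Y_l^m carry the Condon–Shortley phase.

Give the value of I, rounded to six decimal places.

-0.071298

Checks pass: Σm=0; 16 even; l₃=5∈[1,11].
(2·6+1)(2·5+1)(2·5+1) = 1573
Δ: 6! 6! 4! / 17! → 1/28588560
sum: t=1:−1/345600 t=2:+1/13824 t=3:−1/5184 t=4:+1/13824 t=5:−1/345600 = -7/129600
3j²(6 5 5; 0 0 0) = Δ·Π!·Σ² = 80/7293  (sign +1)
sum: t=0:+1/155520 t=1:−1/23040 t=2:+1/34560 t=3:−1/622080 = -1/103680
3j²(6 5 5; 3 -2 -1) = Δ·Π!·Σ² = 9/2431  (sign -1)
combine: 4πI² = 1573·80/7293·9/2431 = 240/3757
take √, sign -1: I = -0.07129845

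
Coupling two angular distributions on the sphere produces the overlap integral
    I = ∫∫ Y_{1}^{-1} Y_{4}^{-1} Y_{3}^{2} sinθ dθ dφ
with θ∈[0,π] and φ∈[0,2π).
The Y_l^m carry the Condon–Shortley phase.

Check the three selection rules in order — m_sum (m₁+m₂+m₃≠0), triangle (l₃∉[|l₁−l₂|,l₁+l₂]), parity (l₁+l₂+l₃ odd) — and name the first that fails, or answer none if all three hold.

none

m₁+m₂+m₃ = -1 − 1 + 2 = 0  ✓
triangle: |1−4|=3 ≤ l₃=3 ≤ 1+4=5  ✓
parity: l₁+l₂+l₃ = 8 is even  ✓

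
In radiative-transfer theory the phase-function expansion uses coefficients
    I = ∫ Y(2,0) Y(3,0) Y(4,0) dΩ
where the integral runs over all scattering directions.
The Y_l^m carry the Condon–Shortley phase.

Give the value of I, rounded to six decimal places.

Σlᵢ=9 odd — θ-integrand is odd under cosθ→−cosθ; I=0

0.000000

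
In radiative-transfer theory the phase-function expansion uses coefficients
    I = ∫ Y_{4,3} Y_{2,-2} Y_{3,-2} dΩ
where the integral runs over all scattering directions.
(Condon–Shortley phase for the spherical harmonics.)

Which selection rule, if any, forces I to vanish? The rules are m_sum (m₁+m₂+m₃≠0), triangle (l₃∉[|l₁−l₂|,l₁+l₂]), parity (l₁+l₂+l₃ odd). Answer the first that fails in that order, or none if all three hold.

Σmᵢ = -1  ✗
l₃∈[|l₁−l₂|,l₁+l₂]=[2,6], have l₃=3
Σlᵢ = 9 ⇒ odd

m_sum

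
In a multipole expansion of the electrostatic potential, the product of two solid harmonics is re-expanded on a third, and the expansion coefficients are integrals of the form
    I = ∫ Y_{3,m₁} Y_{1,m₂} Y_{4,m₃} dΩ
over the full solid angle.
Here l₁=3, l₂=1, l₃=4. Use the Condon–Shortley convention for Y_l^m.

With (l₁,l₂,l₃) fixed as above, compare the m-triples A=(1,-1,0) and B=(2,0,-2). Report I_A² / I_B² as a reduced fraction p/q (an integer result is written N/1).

l's match ⇒ only the (l;m) 3-j factors differ between A and B.
A: triangle coeff Δ(3,1,4) = 1/252; Σ_t [0,0]: t=0:+1/96 = 1/96; (3j)²=1/42 [(3 1 4; 1 -1 0)], sign=+1
B: triangle coeff Δ(3,1,4) = 1/252; Σ_t [0,0]: t=0:+1/120 = 1/120; (3j)²=1/21 [(3 1 4; 2 0 -2)], sign=+1
I_A²/I_B² = (1/42)/(1/21) = 1/2

1/2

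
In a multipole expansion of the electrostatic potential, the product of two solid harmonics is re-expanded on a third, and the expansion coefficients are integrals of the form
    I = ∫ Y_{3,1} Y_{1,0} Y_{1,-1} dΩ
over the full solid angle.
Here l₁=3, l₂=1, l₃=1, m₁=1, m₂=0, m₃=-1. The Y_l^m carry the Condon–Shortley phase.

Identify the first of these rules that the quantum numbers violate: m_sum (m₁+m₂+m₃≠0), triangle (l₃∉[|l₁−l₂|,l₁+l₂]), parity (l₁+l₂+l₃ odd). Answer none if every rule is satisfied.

Σmᵢ = 0  ✓
l₃∈[|l₁−l₂|,l₁+l₂]=[2,4], have l₃=1  ✗
Σlᵢ = 5 ⇒ odd

triangle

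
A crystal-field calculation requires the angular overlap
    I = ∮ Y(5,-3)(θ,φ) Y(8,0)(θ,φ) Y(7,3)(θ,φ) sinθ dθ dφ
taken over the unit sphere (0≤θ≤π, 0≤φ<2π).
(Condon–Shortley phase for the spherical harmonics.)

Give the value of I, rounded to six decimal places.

0.042520

m-sum 0 ✓  L=20 even ✓  3≤7≤13 ✓
Π(2lᵢ+1) = 11×17×15 = 2805
triangle coeff Δ(5,8,7) = 1/814773960
Σ_t [1,5]: t=1:−1/87091200 t=2:+1/4976640 t=3:−1/2073600 t=4:+1/4976640 t=5:−1/87091200 = -1/9676800
(3j)²=360/46189 [(5 8 7; 0 0 0)], sign=+1
Σ_t [4,6]: t=4:+1/19906560 t=5:−1/21772800 t=6:+1/232243200 = 1/116121600
(3j)²=48/46189 [(5 8 7; -3 0 3)], sign=+1
⇒ 4πI² = 259200/11408683
I = (+1)√(259200/11408683/(4π)) = 0.04252015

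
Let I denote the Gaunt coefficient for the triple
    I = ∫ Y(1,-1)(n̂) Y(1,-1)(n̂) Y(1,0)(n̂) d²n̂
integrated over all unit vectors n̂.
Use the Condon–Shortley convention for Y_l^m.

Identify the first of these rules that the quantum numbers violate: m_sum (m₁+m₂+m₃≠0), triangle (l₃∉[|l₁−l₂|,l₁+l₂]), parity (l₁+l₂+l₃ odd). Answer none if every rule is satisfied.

Σmᵢ = -2  ✗
l₃∈[|l₁−l₂|,l₁+l₂]=[0,2], have l₃=1
Σlᵢ = 3 ⇒ odd

m_sum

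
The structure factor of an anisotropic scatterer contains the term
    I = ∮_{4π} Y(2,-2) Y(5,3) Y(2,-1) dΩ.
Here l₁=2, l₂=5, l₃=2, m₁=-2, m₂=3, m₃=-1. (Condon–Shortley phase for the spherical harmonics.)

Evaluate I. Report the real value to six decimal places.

0.000000

l₃=2 ∉ [3,7] — triangle fails ⇒ I = 0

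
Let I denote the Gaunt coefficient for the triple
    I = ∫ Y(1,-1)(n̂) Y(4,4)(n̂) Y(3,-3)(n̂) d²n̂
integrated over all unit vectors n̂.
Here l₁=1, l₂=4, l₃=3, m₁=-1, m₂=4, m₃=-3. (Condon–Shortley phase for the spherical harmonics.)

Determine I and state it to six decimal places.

Rules hold: Σm=0, L=8 even, 3≤3≤5.
N = 3·9·7 = 189
Δ = 2!·0!·6!/9! = 1/252
Racah Σ t=1..1: t=1:−1/36 = -1/36
⇒ 3j(1 4 3; 0 0 0)² = 4/63, sgn +1
Racah Σ t=2..2: t=2:+1/1440 = 1/1440
⇒ 3j(1 4 3; -1 4 -3)² = 1/9, sgn +1
4πI² = N·(3j₀)²·(3jₘ)² = 4/3
I = +1·√(1.33333/4π) = 0.32573501

0.325735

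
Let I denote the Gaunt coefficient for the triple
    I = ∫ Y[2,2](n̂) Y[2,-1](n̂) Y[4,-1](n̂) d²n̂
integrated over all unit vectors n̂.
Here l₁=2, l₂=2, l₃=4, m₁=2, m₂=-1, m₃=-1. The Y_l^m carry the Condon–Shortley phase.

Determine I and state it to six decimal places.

-0.090112

Checks pass: Σm=0; 8 even; l₃=4∈[0,4].
(2·2+1)(2·2+1)(2·4+1) = 225
Δ: 0! 4! 4! / 9! → 1/630
sum: t=0:+1/16 = 1/16
3j²(2 2 4; 0 0 0) = Δ·Π!·Σ² = 2/35  (sign +1)
sum: t=0:+1/144 = 1/144
3j²(2 2 4; 2 -1 -1) = Δ·Π!·Σ² = 1/126  (sign -1)
combine: 4πI² = 225·2/35·1/126 = 5/49
take √, sign -1: I = -0.09011188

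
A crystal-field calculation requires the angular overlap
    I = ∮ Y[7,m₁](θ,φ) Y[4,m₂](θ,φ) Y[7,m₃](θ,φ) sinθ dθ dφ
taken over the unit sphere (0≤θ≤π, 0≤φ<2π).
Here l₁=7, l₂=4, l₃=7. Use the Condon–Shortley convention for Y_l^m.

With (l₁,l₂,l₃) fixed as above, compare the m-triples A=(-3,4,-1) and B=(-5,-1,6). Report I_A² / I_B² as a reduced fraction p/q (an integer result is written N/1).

25725/6292

Same 7,4,7: normalisation and zero-m 3j drop out of the ratio.
A: Δ: 4! 10! 4! / 19! → 1/58198140; sum: t=4:+1/9953280 = 1/9953280; 3j²(7 4 7; -3 4 -1) = Δ·Π!·Σ² = 2450/138567  (sign +1)
B: Δ: 4! 10! 4! / 19! → 1/58198140; sum: t=2:+1/87091200 t=3:−1/52254720 = -1/130636800; 3j²(7 4 7; -5 -1 6) = Δ·Π!·Σ² = 88/20349  (sign +1)
I_A²/I_B² = (2450/138567)/(88/20349) = 25725/6292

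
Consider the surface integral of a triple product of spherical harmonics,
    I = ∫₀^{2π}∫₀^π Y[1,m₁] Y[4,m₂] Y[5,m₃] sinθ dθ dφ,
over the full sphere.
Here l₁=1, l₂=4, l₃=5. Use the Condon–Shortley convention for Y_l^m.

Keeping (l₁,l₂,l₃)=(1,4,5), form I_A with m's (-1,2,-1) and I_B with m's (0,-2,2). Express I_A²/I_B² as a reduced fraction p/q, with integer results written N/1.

l's match ⇒ only the (l;m) 3-j factors differ between A and B.
A: triangle coeff Δ(1,4,5) = 1/495; Σ_t [0,0]: t=0:+1/2880 = 1/2880; (3j)²=2/165 [(1 4 5; -1 2 -1)], sign=+1
B: triangle coeff Δ(1,4,5) = 1/495; Σ_t [0,0]: t=0:+1/1440 = 1/1440; (3j)²=7/165 [(1 4 5; 0 -2 2)], sign=-1
I_A²/I_B² = (2/165)/(7/165) = 2/7

2/7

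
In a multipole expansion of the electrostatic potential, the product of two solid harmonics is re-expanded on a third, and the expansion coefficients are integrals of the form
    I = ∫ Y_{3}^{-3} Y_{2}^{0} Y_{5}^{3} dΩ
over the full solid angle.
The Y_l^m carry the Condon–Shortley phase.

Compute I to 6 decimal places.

-0.126792

Rules hold: Σm=0, L=10 even, 1≤5≤5.
N = 7·5·11 = 385
Δ = 0!·6!·4!/11! = 1/2310
Racah Σ t=0..0: t=0:+1/144 = 1/144
⇒ 3j(3 2 5; 0 0 0)² = 10/231, sgn -1
Racah Σ t=0..0: t=0:+1/2880 = 1/2880
⇒ 3j(3 2 5; -3 0 3)² = 2/165, sgn +1
4πI² = N·(3j₀)²·(3jₘ)² = 20/99
I = -1·√(0.20202/4π) = -0.12679218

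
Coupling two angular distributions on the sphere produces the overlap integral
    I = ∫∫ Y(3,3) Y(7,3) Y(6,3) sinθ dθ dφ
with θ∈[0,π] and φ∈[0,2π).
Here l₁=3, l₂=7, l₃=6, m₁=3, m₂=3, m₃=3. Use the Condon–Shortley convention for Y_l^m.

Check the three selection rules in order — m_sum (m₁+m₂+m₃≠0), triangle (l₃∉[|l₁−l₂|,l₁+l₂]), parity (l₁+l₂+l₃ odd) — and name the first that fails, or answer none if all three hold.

m₁+m₂+m₃ = 3 + 3 + 3 = 9  ✗
triangle: |3−7|=4 ≤ l₃=6 ≤ 3+7=10
parity: l₁+l₂+l₃ = 16 is even

m_sum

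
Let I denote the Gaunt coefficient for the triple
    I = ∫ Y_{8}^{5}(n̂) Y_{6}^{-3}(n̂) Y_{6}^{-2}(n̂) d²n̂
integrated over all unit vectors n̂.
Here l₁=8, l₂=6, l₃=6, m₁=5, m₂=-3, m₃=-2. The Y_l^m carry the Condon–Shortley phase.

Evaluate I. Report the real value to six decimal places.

Rules hold: Σm=0, L=20 even, 2≤6≤14.
N = 17·13·13 = 2873
Δ = 8!·8!·4!/21! = 1/1309458150
Racah Σ t=2..6: t=2:+1/49766400 t=3:−1/3110400 t=4:+1/1327104 t=5:−1/3110400 t=6:+1/49766400 = 1/6635520
⇒ 3j(8 6 6; 0 0 0)² = 350/46189, sgn +1
Racah Σ t=0..3: t=0:+1/174182400 t=1:−1/29030400 t=2:+1/43545600 t=3:−1/696729600 = -1/139345920
⇒ 3j(8 6 6; 5 -3 -2)² = 1/323, sgn -1
4πI² = N·(3j₀)²·(3jₘ)² = 4550/67507
I = -1·√(0.0674004/4π) = -0.07323629

-0.073236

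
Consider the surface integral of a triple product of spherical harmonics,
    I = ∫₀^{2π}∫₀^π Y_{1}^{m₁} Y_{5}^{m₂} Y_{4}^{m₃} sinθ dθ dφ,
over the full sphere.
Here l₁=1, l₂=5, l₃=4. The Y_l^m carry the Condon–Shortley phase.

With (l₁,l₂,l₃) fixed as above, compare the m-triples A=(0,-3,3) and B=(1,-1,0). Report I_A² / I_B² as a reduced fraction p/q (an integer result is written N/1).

l's match ⇒ only the (l;m) 3-j factors differ between A and B.
A: triangle coeff Δ(1,5,4) = 1/495; Σ_t [1,1]: t=1:−1/5040 = -1/5040; (3j)²=16/495 [(1 5 4; 0 -3 3)], sign=+1
B: triangle coeff Δ(1,5,4) = 1/495; Σ_t [0,0]: t=0:+1/1152 = 1/1152; (3j)²=1/33 [(1 5 4; 1 -1 0)], sign=+1
I_A²/I_B² = (16/495)/(1/33) = 16/15

16/15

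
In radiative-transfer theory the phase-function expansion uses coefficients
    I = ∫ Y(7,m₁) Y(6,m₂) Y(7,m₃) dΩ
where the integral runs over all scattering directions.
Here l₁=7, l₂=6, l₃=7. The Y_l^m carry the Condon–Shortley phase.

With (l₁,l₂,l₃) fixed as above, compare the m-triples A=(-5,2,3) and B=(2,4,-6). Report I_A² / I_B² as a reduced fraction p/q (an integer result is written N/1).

l's match ⇒ only the (l;m) 3-j factors differ between A and B.
A: triangle coeff Δ(7,6,7) = 1/2444321880; Σ_t [4,6]: t=4:+1/92897280 t=5:−1/21772800 t=6:+1/49766400 = -1/66355200; (3j)²=63/8398 [(7 6 7; -5 2 3)], sign=-1
B: triangle coeff Δ(7,6,7) = 1/2444321880; Σ_t [4,5]: t=4:+1/174182400 t=5:−1/580608000 = 1/248832000; (3j)²=21/1615 [(7 6 7; 2 4 -6)], sign=-1
I_A²/I_B² = (63/8398)/(21/1615) = 15/26

15/26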